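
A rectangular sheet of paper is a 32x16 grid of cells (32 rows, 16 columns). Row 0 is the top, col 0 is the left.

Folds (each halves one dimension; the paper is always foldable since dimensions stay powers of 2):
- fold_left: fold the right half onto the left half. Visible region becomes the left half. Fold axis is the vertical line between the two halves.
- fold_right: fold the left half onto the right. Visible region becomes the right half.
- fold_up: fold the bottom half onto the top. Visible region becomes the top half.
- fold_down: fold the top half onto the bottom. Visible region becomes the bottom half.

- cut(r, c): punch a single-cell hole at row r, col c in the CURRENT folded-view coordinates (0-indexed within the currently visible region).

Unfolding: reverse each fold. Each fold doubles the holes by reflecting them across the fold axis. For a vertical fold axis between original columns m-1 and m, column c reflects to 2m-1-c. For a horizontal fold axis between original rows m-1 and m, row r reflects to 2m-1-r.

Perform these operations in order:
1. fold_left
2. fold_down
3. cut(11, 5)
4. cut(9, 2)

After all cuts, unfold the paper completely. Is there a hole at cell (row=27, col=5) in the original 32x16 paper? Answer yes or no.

Answer: yes

Derivation:
Op 1 fold_left: fold axis v@8; visible region now rows[0,32) x cols[0,8) = 32x8
Op 2 fold_down: fold axis h@16; visible region now rows[16,32) x cols[0,8) = 16x8
Op 3 cut(11, 5): punch at orig (27,5); cuts so far [(27, 5)]; region rows[16,32) x cols[0,8) = 16x8
Op 4 cut(9, 2): punch at orig (25,2); cuts so far [(25, 2), (27, 5)]; region rows[16,32) x cols[0,8) = 16x8
Unfold 1 (reflect across h@16): 4 holes -> [(4, 5), (6, 2), (25, 2), (27, 5)]
Unfold 2 (reflect across v@8): 8 holes -> [(4, 5), (4, 10), (6, 2), (6, 13), (25, 2), (25, 13), (27, 5), (27, 10)]
Holes: [(4, 5), (4, 10), (6, 2), (6, 13), (25, 2), (25, 13), (27, 5), (27, 10)]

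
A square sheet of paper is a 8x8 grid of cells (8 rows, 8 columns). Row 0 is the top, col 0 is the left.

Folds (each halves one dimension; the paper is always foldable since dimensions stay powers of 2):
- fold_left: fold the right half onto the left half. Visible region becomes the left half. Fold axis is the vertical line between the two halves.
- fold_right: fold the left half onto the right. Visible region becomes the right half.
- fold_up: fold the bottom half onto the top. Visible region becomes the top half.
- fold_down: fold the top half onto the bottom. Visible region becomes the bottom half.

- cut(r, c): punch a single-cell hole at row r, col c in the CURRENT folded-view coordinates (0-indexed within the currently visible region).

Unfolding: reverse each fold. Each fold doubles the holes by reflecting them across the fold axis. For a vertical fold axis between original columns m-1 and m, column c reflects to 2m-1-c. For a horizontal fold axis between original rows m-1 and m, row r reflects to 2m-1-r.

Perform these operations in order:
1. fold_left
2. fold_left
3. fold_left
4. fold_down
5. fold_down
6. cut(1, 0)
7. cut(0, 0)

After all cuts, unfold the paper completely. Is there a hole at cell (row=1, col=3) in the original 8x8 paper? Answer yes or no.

Answer: yes

Derivation:
Op 1 fold_left: fold axis v@4; visible region now rows[0,8) x cols[0,4) = 8x4
Op 2 fold_left: fold axis v@2; visible region now rows[0,8) x cols[0,2) = 8x2
Op 3 fold_left: fold axis v@1; visible region now rows[0,8) x cols[0,1) = 8x1
Op 4 fold_down: fold axis h@4; visible region now rows[4,8) x cols[0,1) = 4x1
Op 5 fold_down: fold axis h@6; visible region now rows[6,8) x cols[0,1) = 2x1
Op 6 cut(1, 0): punch at orig (7,0); cuts so far [(7, 0)]; region rows[6,8) x cols[0,1) = 2x1
Op 7 cut(0, 0): punch at orig (6,0); cuts so far [(6, 0), (7, 0)]; region rows[6,8) x cols[0,1) = 2x1
Unfold 1 (reflect across h@6): 4 holes -> [(4, 0), (5, 0), (6, 0), (7, 0)]
Unfold 2 (reflect across h@4): 8 holes -> [(0, 0), (1, 0), (2, 0), (3, 0), (4, 0), (5, 0), (6, 0), (7, 0)]
Unfold 3 (reflect across v@1): 16 holes -> [(0, 0), (0, 1), (1, 0), (1, 1), (2, 0), (2, 1), (3, 0), (3, 1), (4, 0), (4, 1), (5, 0), (5, 1), (6, 0), (6, 1), (7, 0), (7, 1)]
Unfold 4 (reflect across v@2): 32 holes -> [(0, 0), (0, 1), (0, 2), (0, 3), (1, 0), (1, 1), (1, 2), (1, 3), (2, 0), (2, 1), (2, 2), (2, 3), (3, 0), (3, 1), (3, 2), (3, 3), (4, 0), (4, 1), (4, 2), (4, 3), (5, 0), (5, 1), (5, 2), (5, 3), (6, 0), (6, 1), (6, 2), (6, 3), (7, 0), (7, 1), (7, 2), (7, 3)]
Unfold 5 (reflect across v@4): 64 holes -> [(0, 0), (0, 1), (0, 2), (0, 3), (0, 4), (0, 5), (0, 6), (0, 7), (1, 0), (1, 1), (1, 2), (1, 3), (1, 4), (1, 5), (1, 6), (1, 7), (2, 0), (2, 1), (2, 2), (2, 3), (2, 4), (2, 5), (2, 6), (2, 7), (3, 0), (3, 1), (3, 2), (3, 3), (3, 4), (3, 5), (3, 6), (3, 7), (4, 0), (4, 1), (4, 2), (4, 3), (4, 4), (4, 5), (4, 6), (4, 7), (5, 0), (5, 1), (5, 2), (5, 3), (5, 4), (5, 5), (5, 6), (5, 7), (6, 0), (6, 1), (6, 2), (6, 3), (6, 4), (6, 5), (6, 6), (6, 7), (7, 0), (7, 1), (7, 2), (7, 3), (7, 4), (7, 5), (7, 6), (7, 7)]
Holes: [(0, 0), (0, 1), (0, 2), (0, 3), (0, 4), (0, 5), (0, 6), (0, 7), (1, 0), (1, 1), (1, 2), (1, 3), (1, 4), (1, 5), (1, 6), (1, 7), (2, 0), (2, 1), (2, 2), (2, 3), (2, 4), (2, 5), (2, 6), (2, 7), (3, 0), (3, 1), (3, 2), (3, 3), (3, 4), (3, 5), (3, 6), (3, 7), (4, 0), (4, 1), (4, 2), (4, 3), (4, 4), (4, 5), (4, 6), (4, 7), (5, 0), (5, 1), (5, 2), (5, 3), (5, 4), (5, 5), (5, 6), (5, 7), (6, 0), (6, 1), (6, 2), (6, 3), (6, 4), (6, 5), (6, 6), (6, 7), (7, 0), (7, 1), (7, 2), (7, 3), (7, 4), (7, 5), (7, 6), (7, 7)]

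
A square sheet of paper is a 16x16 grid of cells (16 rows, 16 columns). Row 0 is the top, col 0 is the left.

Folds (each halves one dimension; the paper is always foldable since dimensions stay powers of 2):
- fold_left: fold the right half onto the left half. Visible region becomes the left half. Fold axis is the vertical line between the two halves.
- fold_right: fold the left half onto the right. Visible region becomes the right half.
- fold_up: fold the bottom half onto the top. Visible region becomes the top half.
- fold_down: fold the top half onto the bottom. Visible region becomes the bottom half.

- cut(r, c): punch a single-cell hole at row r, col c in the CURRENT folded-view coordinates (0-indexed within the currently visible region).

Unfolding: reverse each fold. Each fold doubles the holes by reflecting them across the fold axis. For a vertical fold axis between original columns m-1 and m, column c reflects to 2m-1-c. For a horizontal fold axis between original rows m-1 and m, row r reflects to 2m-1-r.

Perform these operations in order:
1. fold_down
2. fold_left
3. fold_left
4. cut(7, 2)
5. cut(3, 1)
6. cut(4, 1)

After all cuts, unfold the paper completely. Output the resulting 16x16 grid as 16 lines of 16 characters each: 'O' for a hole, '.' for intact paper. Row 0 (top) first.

Op 1 fold_down: fold axis h@8; visible region now rows[8,16) x cols[0,16) = 8x16
Op 2 fold_left: fold axis v@8; visible region now rows[8,16) x cols[0,8) = 8x8
Op 3 fold_left: fold axis v@4; visible region now rows[8,16) x cols[0,4) = 8x4
Op 4 cut(7, 2): punch at orig (15,2); cuts so far [(15, 2)]; region rows[8,16) x cols[0,4) = 8x4
Op 5 cut(3, 1): punch at orig (11,1); cuts so far [(11, 1), (15, 2)]; region rows[8,16) x cols[0,4) = 8x4
Op 6 cut(4, 1): punch at orig (12,1); cuts so far [(11, 1), (12, 1), (15, 2)]; region rows[8,16) x cols[0,4) = 8x4
Unfold 1 (reflect across v@4): 6 holes -> [(11, 1), (11, 6), (12, 1), (12, 6), (15, 2), (15, 5)]
Unfold 2 (reflect across v@8): 12 holes -> [(11, 1), (11, 6), (11, 9), (11, 14), (12, 1), (12, 6), (12, 9), (12, 14), (15, 2), (15, 5), (15, 10), (15, 13)]
Unfold 3 (reflect across h@8): 24 holes -> [(0, 2), (0, 5), (0, 10), (0, 13), (3, 1), (3, 6), (3, 9), (3, 14), (4, 1), (4, 6), (4, 9), (4, 14), (11, 1), (11, 6), (11, 9), (11, 14), (12, 1), (12, 6), (12, 9), (12, 14), (15, 2), (15, 5), (15, 10), (15, 13)]

Answer: ..O..O....O..O..
................
................
.O....O..O....O.
.O....O..O....O.
................
................
................
................
................
................
.O....O..O....O.
.O....O..O....O.
................
................
..O..O....O..O..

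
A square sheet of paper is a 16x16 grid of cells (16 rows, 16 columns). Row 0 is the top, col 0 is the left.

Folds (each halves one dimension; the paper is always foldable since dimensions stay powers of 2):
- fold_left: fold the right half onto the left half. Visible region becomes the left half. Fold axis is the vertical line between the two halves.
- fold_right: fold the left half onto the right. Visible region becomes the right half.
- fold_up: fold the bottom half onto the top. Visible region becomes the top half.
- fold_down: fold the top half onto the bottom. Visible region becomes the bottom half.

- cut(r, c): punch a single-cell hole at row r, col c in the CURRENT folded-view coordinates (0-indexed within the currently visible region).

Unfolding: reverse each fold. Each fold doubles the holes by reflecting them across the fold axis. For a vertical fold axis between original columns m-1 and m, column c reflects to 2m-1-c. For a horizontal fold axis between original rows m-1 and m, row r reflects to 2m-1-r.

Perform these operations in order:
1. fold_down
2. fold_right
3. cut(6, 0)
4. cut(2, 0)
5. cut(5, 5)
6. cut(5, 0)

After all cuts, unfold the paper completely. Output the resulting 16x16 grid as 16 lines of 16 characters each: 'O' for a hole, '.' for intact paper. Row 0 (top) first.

Answer: ................
.......OO.......
..O....OO....O..
................
................
.......OO.......
................
................
................
................
.......OO.......
................
................
..O....OO....O..
.......OO.......
................

Derivation:
Op 1 fold_down: fold axis h@8; visible region now rows[8,16) x cols[0,16) = 8x16
Op 2 fold_right: fold axis v@8; visible region now rows[8,16) x cols[8,16) = 8x8
Op 3 cut(6, 0): punch at orig (14,8); cuts so far [(14, 8)]; region rows[8,16) x cols[8,16) = 8x8
Op 4 cut(2, 0): punch at orig (10,8); cuts so far [(10, 8), (14, 8)]; region rows[8,16) x cols[8,16) = 8x8
Op 5 cut(5, 5): punch at orig (13,13); cuts so far [(10, 8), (13, 13), (14, 8)]; region rows[8,16) x cols[8,16) = 8x8
Op 6 cut(5, 0): punch at orig (13,8); cuts so far [(10, 8), (13, 8), (13, 13), (14, 8)]; region rows[8,16) x cols[8,16) = 8x8
Unfold 1 (reflect across v@8): 8 holes -> [(10, 7), (10, 8), (13, 2), (13, 7), (13, 8), (13, 13), (14, 7), (14, 8)]
Unfold 2 (reflect across h@8): 16 holes -> [(1, 7), (1, 8), (2, 2), (2, 7), (2, 8), (2, 13), (5, 7), (5, 8), (10, 7), (10, 8), (13, 2), (13, 7), (13, 8), (13, 13), (14, 7), (14, 8)]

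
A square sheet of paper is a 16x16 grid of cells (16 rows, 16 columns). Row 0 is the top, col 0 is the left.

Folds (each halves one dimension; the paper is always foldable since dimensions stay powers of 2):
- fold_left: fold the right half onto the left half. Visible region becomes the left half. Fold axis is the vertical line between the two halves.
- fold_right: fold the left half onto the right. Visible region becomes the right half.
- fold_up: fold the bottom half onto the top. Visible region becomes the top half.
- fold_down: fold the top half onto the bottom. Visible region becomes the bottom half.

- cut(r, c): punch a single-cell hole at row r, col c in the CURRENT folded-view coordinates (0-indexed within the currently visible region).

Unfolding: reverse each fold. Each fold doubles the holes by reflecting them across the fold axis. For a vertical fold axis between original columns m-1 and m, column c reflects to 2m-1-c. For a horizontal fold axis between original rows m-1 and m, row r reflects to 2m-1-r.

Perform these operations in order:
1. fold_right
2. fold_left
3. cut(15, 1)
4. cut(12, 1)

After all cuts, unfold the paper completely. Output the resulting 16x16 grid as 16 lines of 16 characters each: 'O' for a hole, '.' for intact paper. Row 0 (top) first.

Answer: ................
................
................
................
................
................
................
................
................
................
................
................
.O....O..O....O.
................
................
.O....O..O....O.

Derivation:
Op 1 fold_right: fold axis v@8; visible region now rows[0,16) x cols[8,16) = 16x8
Op 2 fold_left: fold axis v@12; visible region now rows[0,16) x cols[8,12) = 16x4
Op 3 cut(15, 1): punch at orig (15,9); cuts so far [(15, 9)]; region rows[0,16) x cols[8,12) = 16x4
Op 4 cut(12, 1): punch at orig (12,9); cuts so far [(12, 9), (15, 9)]; region rows[0,16) x cols[8,12) = 16x4
Unfold 1 (reflect across v@12): 4 holes -> [(12, 9), (12, 14), (15, 9), (15, 14)]
Unfold 2 (reflect across v@8): 8 holes -> [(12, 1), (12, 6), (12, 9), (12, 14), (15, 1), (15, 6), (15, 9), (15, 14)]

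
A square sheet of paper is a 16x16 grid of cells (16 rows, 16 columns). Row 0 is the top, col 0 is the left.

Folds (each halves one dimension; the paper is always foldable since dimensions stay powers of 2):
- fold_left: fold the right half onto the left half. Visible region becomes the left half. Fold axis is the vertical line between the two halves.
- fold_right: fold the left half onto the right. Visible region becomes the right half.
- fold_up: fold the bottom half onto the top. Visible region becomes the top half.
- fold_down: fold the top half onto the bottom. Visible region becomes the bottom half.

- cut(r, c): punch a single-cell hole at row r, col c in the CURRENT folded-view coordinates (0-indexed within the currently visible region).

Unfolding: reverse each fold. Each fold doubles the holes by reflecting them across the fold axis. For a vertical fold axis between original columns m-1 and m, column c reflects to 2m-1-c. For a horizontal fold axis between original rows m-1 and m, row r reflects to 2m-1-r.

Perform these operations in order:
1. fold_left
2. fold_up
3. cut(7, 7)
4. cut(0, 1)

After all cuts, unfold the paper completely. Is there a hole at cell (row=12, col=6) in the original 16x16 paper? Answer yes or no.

Op 1 fold_left: fold axis v@8; visible region now rows[0,16) x cols[0,8) = 16x8
Op 2 fold_up: fold axis h@8; visible region now rows[0,8) x cols[0,8) = 8x8
Op 3 cut(7, 7): punch at orig (7,7); cuts so far [(7, 7)]; region rows[0,8) x cols[0,8) = 8x8
Op 4 cut(0, 1): punch at orig (0,1); cuts so far [(0, 1), (7, 7)]; region rows[0,8) x cols[0,8) = 8x8
Unfold 1 (reflect across h@8): 4 holes -> [(0, 1), (7, 7), (8, 7), (15, 1)]
Unfold 2 (reflect across v@8): 8 holes -> [(0, 1), (0, 14), (7, 7), (7, 8), (8, 7), (8, 8), (15, 1), (15, 14)]
Holes: [(0, 1), (0, 14), (7, 7), (7, 8), (8, 7), (8, 8), (15, 1), (15, 14)]

Answer: no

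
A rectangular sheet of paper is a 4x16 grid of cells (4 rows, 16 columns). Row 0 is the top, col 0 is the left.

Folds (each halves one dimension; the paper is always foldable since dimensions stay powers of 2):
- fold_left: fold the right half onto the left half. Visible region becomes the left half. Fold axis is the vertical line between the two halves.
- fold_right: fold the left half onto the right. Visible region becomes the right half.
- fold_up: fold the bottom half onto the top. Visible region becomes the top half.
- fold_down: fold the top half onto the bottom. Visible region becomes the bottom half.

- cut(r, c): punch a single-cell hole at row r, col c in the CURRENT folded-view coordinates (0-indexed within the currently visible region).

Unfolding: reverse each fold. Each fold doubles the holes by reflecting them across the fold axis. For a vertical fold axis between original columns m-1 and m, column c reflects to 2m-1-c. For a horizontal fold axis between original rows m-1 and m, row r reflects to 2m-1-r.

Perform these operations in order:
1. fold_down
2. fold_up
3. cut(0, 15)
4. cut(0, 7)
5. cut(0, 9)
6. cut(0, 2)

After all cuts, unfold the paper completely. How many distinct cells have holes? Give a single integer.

Answer: 16

Derivation:
Op 1 fold_down: fold axis h@2; visible region now rows[2,4) x cols[0,16) = 2x16
Op 2 fold_up: fold axis h@3; visible region now rows[2,3) x cols[0,16) = 1x16
Op 3 cut(0, 15): punch at orig (2,15); cuts so far [(2, 15)]; region rows[2,3) x cols[0,16) = 1x16
Op 4 cut(0, 7): punch at orig (2,7); cuts so far [(2, 7), (2, 15)]; region rows[2,3) x cols[0,16) = 1x16
Op 5 cut(0, 9): punch at orig (2,9); cuts so far [(2, 7), (2, 9), (2, 15)]; region rows[2,3) x cols[0,16) = 1x16
Op 6 cut(0, 2): punch at orig (2,2); cuts so far [(2, 2), (2, 7), (2, 9), (2, 15)]; region rows[2,3) x cols[0,16) = 1x16
Unfold 1 (reflect across h@3): 8 holes -> [(2, 2), (2, 7), (2, 9), (2, 15), (3, 2), (3, 7), (3, 9), (3, 15)]
Unfold 2 (reflect across h@2): 16 holes -> [(0, 2), (0, 7), (0, 9), (0, 15), (1, 2), (1, 7), (1, 9), (1, 15), (2, 2), (2, 7), (2, 9), (2, 15), (3, 2), (3, 7), (3, 9), (3, 15)]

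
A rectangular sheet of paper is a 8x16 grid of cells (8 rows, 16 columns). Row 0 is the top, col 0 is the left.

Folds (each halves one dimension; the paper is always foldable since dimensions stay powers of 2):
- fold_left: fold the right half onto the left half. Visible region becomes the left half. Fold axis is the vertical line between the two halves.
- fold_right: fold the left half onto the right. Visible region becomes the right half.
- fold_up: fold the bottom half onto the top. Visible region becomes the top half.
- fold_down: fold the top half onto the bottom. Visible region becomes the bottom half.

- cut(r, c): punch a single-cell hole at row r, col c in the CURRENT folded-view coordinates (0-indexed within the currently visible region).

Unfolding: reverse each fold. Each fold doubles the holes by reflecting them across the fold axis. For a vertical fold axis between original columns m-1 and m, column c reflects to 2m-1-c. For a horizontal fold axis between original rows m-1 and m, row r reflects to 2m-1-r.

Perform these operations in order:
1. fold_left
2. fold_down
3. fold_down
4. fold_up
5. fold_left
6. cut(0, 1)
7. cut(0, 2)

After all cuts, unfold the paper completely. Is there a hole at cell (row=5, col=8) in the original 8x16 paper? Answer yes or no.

Answer: no

Derivation:
Op 1 fold_left: fold axis v@8; visible region now rows[0,8) x cols[0,8) = 8x8
Op 2 fold_down: fold axis h@4; visible region now rows[4,8) x cols[0,8) = 4x8
Op 3 fold_down: fold axis h@6; visible region now rows[6,8) x cols[0,8) = 2x8
Op 4 fold_up: fold axis h@7; visible region now rows[6,7) x cols[0,8) = 1x8
Op 5 fold_left: fold axis v@4; visible region now rows[6,7) x cols[0,4) = 1x4
Op 6 cut(0, 1): punch at orig (6,1); cuts so far [(6, 1)]; region rows[6,7) x cols[0,4) = 1x4
Op 7 cut(0, 2): punch at orig (6,2); cuts so far [(6, 1), (6, 2)]; region rows[6,7) x cols[0,4) = 1x4
Unfold 1 (reflect across v@4): 4 holes -> [(6, 1), (6, 2), (6, 5), (6, 6)]
Unfold 2 (reflect across h@7): 8 holes -> [(6, 1), (6, 2), (6, 5), (6, 6), (7, 1), (7, 2), (7, 5), (7, 6)]
Unfold 3 (reflect across h@6): 16 holes -> [(4, 1), (4, 2), (4, 5), (4, 6), (5, 1), (5, 2), (5, 5), (5, 6), (6, 1), (6, 2), (6, 5), (6, 6), (7, 1), (7, 2), (7, 5), (7, 6)]
Unfold 4 (reflect across h@4): 32 holes -> [(0, 1), (0, 2), (0, 5), (0, 6), (1, 1), (1, 2), (1, 5), (1, 6), (2, 1), (2, 2), (2, 5), (2, 6), (3, 1), (3, 2), (3, 5), (3, 6), (4, 1), (4, 2), (4, 5), (4, 6), (5, 1), (5, 2), (5, 5), (5, 6), (6, 1), (6, 2), (6, 5), (6, 6), (7, 1), (7, 2), (7, 5), (7, 6)]
Unfold 5 (reflect across v@8): 64 holes -> [(0, 1), (0, 2), (0, 5), (0, 6), (0, 9), (0, 10), (0, 13), (0, 14), (1, 1), (1, 2), (1, 5), (1, 6), (1, 9), (1, 10), (1, 13), (1, 14), (2, 1), (2, 2), (2, 5), (2, 6), (2, 9), (2, 10), (2, 13), (2, 14), (3, 1), (3, 2), (3, 5), (3, 6), (3, 9), (3, 10), (3, 13), (3, 14), (4, 1), (4, 2), (4, 5), (4, 6), (4, 9), (4, 10), (4, 13), (4, 14), (5, 1), (5, 2), (5, 5), (5, 6), (5, 9), (5, 10), (5, 13), (5, 14), (6, 1), (6, 2), (6, 5), (6, 6), (6, 9), (6, 10), (6, 13), (6, 14), (7, 1), (7, 2), (7, 5), (7, 6), (7, 9), (7, 10), (7, 13), (7, 14)]
Holes: [(0, 1), (0, 2), (0, 5), (0, 6), (0, 9), (0, 10), (0, 13), (0, 14), (1, 1), (1, 2), (1, 5), (1, 6), (1, 9), (1, 10), (1, 13), (1, 14), (2, 1), (2, 2), (2, 5), (2, 6), (2, 9), (2, 10), (2, 13), (2, 14), (3, 1), (3, 2), (3, 5), (3, 6), (3, 9), (3, 10), (3, 13), (3, 14), (4, 1), (4, 2), (4, 5), (4, 6), (4, 9), (4, 10), (4, 13), (4, 14), (5, 1), (5, 2), (5, 5), (5, 6), (5, 9), (5, 10), (5, 13), (5, 14), (6, 1), (6, 2), (6, 5), (6, 6), (6, 9), (6, 10), (6, 13), (6, 14), (7, 1), (7, 2), (7, 5), (7, 6), (7, 9), (7, 10), (7, 13), (7, 14)]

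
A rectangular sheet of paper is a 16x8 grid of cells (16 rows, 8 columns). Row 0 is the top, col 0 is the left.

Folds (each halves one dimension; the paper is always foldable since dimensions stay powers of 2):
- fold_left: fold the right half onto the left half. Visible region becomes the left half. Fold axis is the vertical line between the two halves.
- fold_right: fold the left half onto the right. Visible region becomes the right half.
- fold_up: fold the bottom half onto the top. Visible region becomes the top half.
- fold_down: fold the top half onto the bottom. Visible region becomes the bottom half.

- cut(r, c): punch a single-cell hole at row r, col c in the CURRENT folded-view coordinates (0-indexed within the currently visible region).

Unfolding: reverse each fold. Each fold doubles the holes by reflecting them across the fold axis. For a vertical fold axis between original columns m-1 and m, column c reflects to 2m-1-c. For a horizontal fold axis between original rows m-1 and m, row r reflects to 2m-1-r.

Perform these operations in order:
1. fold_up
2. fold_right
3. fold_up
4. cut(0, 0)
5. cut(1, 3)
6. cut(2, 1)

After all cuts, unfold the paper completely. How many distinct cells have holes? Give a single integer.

Op 1 fold_up: fold axis h@8; visible region now rows[0,8) x cols[0,8) = 8x8
Op 2 fold_right: fold axis v@4; visible region now rows[0,8) x cols[4,8) = 8x4
Op 3 fold_up: fold axis h@4; visible region now rows[0,4) x cols[4,8) = 4x4
Op 4 cut(0, 0): punch at orig (0,4); cuts so far [(0, 4)]; region rows[0,4) x cols[4,8) = 4x4
Op 5 cut(1, 3): punch at orig (1,7); cuts so far [(0, 4), (1, 7)]; region rows[0,4) x cols[4,8) = 4x4
Op 6 cut(2, 1): punch at orig (2,5); cuts so far [(0, 4), (1, 7), (2, 5)]; region rows[0,4) x cols[4,8) = 4x4
Unfold 1 (reflect across h@4): 6 holes -> [(0, 4), (1, 7), (2, 5), (5, 5), (6, 7), (7, 4)]
Unfold 2 (reflect across v@4): 12 holes -> [(0, 3), (0, 4), (1, 0), (1, 7), (2, 2), (2, 5), (5, 2), (5, 5), (6, 0), (6, 7), (7, 3), (7, 4)]
Unfold 3 (reflect across h@8): 24 holes -> [(0, 3), (0, 4), (1, 0), (1, 7), (2, 2), (2, 5), (5, 2), (5, 5), (6, 0), (6, 7), (7, 3), (7, 4), (8, 3), (8, 4), (9, 0), (9, 7), (10, 2), (10, 5), (13, 2), (13, 5), (14, 0), (14, 7), (15, 3), (15, 4)]

Answer: 24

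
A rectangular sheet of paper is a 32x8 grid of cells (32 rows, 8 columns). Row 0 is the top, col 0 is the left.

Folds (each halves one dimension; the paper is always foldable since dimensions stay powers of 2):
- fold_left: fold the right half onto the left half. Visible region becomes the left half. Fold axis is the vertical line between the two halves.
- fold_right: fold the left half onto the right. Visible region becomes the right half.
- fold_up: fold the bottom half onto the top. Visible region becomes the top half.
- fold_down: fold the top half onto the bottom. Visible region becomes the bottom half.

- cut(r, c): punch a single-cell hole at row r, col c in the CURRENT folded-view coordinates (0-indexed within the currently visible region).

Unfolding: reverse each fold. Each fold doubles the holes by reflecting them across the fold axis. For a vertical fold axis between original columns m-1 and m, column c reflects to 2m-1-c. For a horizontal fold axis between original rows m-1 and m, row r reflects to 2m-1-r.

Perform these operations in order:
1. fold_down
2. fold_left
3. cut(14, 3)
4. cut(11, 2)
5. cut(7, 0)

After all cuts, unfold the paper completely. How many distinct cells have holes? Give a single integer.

Answer: 12

Derivation:
Op 1 fold_down: fold axis h@16; visible region now rows[16,32) x cols[0,8) = 16x8
Op 2 fold_left: fold axis v@4; visible region now rows[16,32) x cols[0,4) = 16x4
Op 3 cut(14, 3): punch at orig (30,3); cuts so far [(30, 3)]; region rows[16,32) x cols[0,4) = 16x4
Op 4 cut(11, 2): punch at orig (27,2); cuts so far [(27, 2), (30, 3)]; region rows[16,32) x cols[0,4) = 16x4
Op 5 cut(7, 0): punch at orig (23,0); cuts so far [(23, 0), (27, 2), (30, 3)]; region rows[16,32) x cols[0,4) = 16x4
Unfold 1 (reflect across v@4): 6 holes -> [(23, 0), (23, 7), (27, 2), (27, 5), (30, 3), (30, 4)]
Unfold 2 (reflect across h@16): 12 holes -> [(1, 3), (1, 4), (4, 2), (4, 5), (8, 0), (8, 7), (23, 0), (23, 7), (27, 2), (27, 5), (30, 3), (30, 4)]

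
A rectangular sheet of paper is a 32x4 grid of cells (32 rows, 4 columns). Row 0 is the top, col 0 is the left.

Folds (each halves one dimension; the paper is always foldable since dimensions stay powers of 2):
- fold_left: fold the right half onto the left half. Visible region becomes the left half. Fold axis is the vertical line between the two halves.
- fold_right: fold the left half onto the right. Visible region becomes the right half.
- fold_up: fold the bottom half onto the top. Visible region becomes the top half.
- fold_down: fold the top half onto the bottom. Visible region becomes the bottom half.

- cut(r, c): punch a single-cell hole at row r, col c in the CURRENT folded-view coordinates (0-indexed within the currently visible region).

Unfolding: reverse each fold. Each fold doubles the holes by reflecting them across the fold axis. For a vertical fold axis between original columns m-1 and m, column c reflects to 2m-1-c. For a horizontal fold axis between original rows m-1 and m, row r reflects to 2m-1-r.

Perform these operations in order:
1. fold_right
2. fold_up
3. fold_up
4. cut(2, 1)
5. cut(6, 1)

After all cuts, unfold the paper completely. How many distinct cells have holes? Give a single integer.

Op 1 fold_right: fold axis v@2; visible region now rows[0,32) x cols[2,4) = 32x2
Op 2 fold_up: fold axis h@16; visible region now rows[0,16) x cols[2,4) = 16x2
Op 3 fold_up: fold axis h@8; visible region now rows[0,8) x cols[2,4) = 8x2
Op 4 cut(2, 1): punch at orig (2,3); cuts so far [(2, 3)]; region rows[0,8) x cols[2,4) = 8x2
Op 5 cut(6, 1): punch at orig (6,3); cuts so far [(2, 3), (6, 3)]; region rows[0,8) x cols[2,4) = 8x2
Unfold 1 (reflect across h@8): 4 holes -> [(2, 3), (6, 3), (9, 3), (13, 3)]
Unfold 2 (reflect across h@16): 8 holes -> [(2, 3), (6, 3), (9, 3), (13, 3), (18, 3), (22, 3), (25, 3), (29, 3)]
Unfold 3 (reflect across v@2): 16 holes -> [(2, 0), (2, 3), (6, 0), (6, 3), (9, 0), (9, 3), (13, 0), (13, 3), (18, 0), (18, 3), (22, 0), (22, 3), (25, 0), (25, 3), (29, 0), (29, 3)]

Answer: 16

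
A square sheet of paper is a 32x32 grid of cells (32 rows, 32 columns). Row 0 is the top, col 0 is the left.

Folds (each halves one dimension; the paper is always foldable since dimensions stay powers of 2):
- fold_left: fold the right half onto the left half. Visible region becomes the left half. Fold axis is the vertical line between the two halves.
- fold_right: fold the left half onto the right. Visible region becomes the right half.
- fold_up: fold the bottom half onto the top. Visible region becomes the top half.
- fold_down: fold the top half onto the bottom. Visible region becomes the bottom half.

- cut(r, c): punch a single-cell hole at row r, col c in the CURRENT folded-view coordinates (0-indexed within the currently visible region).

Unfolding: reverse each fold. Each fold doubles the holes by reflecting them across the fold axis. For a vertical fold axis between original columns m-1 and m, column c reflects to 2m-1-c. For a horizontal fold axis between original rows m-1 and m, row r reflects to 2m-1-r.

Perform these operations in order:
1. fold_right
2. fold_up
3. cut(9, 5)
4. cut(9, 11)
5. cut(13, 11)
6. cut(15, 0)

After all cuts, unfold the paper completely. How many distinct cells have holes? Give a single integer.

Answer: 16

Derivation:
Op 1 fold_right: fold axis v@16; visible region now rows[0,32) x cols[16,32) = 32x16
Op 2 fold_up: fold axis h@16; visible region now rows[0,16) x cols[16,32) = 16x16
Op 3 cut(9, 5): punch at orig (9,21); cuts so far [(9, 21)]; region rows[0,16) x cols[16,32) = 16x16
Op 4 cut(9, 11): punch at orig (9,27); cuts so far [(9, 21), (9, 27)]; region rows[0,16) x cols[16,32) = 16x16
Op 5 cut(13, 11): punch at orig (13,27); cuts so far [(9, 21), (9, 27), (13, 27)]; region rows[0,16) x cols[16,32) = 16x16
Op 6 cut(15, 0): punch at orig (15,16); cuts so far [(9, 21), (9, 27), (13, 27), (15, 16)]; region rows[0,16) x cols[16,32) = 16x16
Unfold 1 (reflect across h@16): 8 holes -> [(9, 21), (9, 27), (13, 27), (15, 16), (16, 16), (18, 27), (22, 21), (22, 27)]
Unfold 2 (reflect across v@16): 16 holes -> [(9, 4), (9, 10), (9, 21), (9, 27), (13, 4), (13, 27), (15, 15), (15, 16), (16, 15), (16, 16), (18, 4), (18, 27), (22, 4), (22, 10), (22, 21), (22, 27)]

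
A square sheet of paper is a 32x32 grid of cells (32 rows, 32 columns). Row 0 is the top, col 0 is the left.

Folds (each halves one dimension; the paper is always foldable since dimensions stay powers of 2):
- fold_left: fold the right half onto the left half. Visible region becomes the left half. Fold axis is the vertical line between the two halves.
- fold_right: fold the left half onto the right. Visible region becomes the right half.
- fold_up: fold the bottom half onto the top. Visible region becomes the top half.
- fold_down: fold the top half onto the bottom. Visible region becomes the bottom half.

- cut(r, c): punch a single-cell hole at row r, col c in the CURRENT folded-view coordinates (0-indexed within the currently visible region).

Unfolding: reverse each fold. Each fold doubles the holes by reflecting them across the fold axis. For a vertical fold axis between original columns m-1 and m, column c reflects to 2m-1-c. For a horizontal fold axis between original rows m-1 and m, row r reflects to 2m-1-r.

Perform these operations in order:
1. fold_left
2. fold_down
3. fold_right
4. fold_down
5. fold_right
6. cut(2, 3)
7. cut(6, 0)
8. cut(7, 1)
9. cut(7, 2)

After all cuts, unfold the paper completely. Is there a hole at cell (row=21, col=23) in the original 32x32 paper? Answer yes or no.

Answer: yes

Derivation:
Op 1 fold_left: fold axis v@16; visible region now rows[0,32) x cols[0,16) = 32x16
Op 2 fold_down: fold axis h@16; visible region now rows[16,32) x cols[0,16) = 16x16
Op 3 fold_right: fold axis v@8; visible region now rows[16,32) x cols[8,16) = 16x8
Op 4 fold_down: fold axis h@24; visible region now rows[24,32) x cols[8,16) = 8x8
Op 5 fold_right: fold axis v@12; visible region now rows[24,32) x cols[12,16) = 8x4
Op 6 cut(2, 3): punch at orig (26,15); cuts so far [(26, 15)]; region rows[24,32) x cols[12,16) = 8x4
Op 7 cut(6, 0): punch at orig (30,12); cuts so far [(26, 15), (30, 12)]; region rows[24,32) x cols[12,16) = 8x4
Op 8 cut(7, 1): punch at orig (31,13); cuts so far [(26, 15), (30, 12), (31, 13)]; region rows[24,32) x cols[12,16) = 8x4
Op 9 cut(7, 2): punch at orig (31,14); cuts so far [(26, 15), (30, 12), (31, 13), (31, 14)]; region rows[24,32) x cols[12,16) = 8x4
Unfold 1 (reflect across v@12): 8 holes -> [(26, 8), (26, 15), (30, 11), (30, 12), (31, 9), (31, 10), (31, 13), (31, 14)]
Unfold 2 (reflect across h@24): 16 holes -> [(16, 9), (16, 10), (16, 13), (16, 14), (17, 11), (17, 12), (21, 8), (21, 15), (26, 8), (26, 15), (30, 11), (30, 12), (31, 9), (31, 10), (31, 13), (31, 14)]
Unfold 3 (reflect across v@8): 32 holes -> [(16, 1), (16, 2), (16, 5), (16, 6), (16, 9), (16, 10), (16, 13), (16, 14), (17, 3), (17, 4), (17, 11), (17, 12), (21, 0), (21, 7), (21, 8), (21, 15), (26, 0), (26, 7), (26, 8), (26, 15), (30, 3), (30, 4), (30, 11), (30, 12), (31, 1), (31, 2), (31, 5), (31, 6), (31, 9), (31, 10), (31, 13), (31, 14)]
Unfold 4 (reflect across h@16): 64 holes -> [(0, 1), (0, 2), (0, 5), (0, 6), (0, 9), (0, 10), (0, 13), (0, 14), (1, 3), (1, 4), (1, 11), (1, 12), (5, 0), (5, 7), (5, 8), (5, 15), (10, 0), (10, 7), (10, 8), (10, 15), (14, 3), (14, 4), (14, 11), (14, 12), (15, 1), (15, 2), (15, 5), (15, 6), (15, 9), (15, 10), (15, 13), (15, 14), (16, 1), (16, 2), (16, 5), (16, 6), (16, 9), (16, 10), (16, 13), (16, 14), (17, 3), (17, 4), (17, 11), (17, 12), (21, 0), (21, 7), (21, 8), (21, 15), (26, 0), (26, 7), (26, 8), (26, 15), (30, 3), (30, 4), (30, 11), (30, 12), (31, 1), (31, 2), (31, 5), (31, 6), (31, 9), (31, 10), (31, 13), (31, 14)]
Unfold 5 (reflect across v@16): 128 holes -> [(0, 1), (0, 2), (0, 5), (0, 6), (0, 9), (0, 10), (0, 13), (0, 14), (0, 17), (0, 18), (0, 21), (0, 22), (0, 25), (0, 26), (0, 29), (0, 30), (1, 3), (1, 4), (1, 11), (1, 12), (1, 19), (1, 20), (1, 27), (1, 28), (5, 0), (5, 7), (5, 8), (5, 15), (5, 16), (5, 23), (5, 24), (5, 31), (10, 0), (10, 7), (10, 8), (10, 15), (10, 16), (10, 23), (10, 24), (10, 31), (14, 3), (14, 4), (14, 11), (14, 12), (14, 19), (14, 20), (14, 27), (14, 28), (15, 1), (15, 2), (15, 5), (15, 6), (15, 9), (15, 10), (15, 13), (15, 14), (15, 17), (15, 18), (15, 21), (15, 22), (15, 25), (15, 26), (15, 29), (15, 30), (16, 1), (16, 2), (16, 5), (16, 6), (16, 9), (16, 10), (16, 13), (16, 14), (16, 17), (16, 18), (16, 21), (16, 22), (16, 25), (16, 26), (16, 29), (16, 30), (17, 3), (17, 4), (17, 11), (17, 12), (17, 19), (17, 20), (17, 27), (17, 28), (21, 0), (21, 7), (21, 8), (21, 15), (21, 16), (21, 23), (21, 24), (21, 31), (26, 0), (26, 7), (26, 8), (26, 15), (26, 16), (26, 23), (26, 24), (26, 31), (30, 3), (30, 4), (30, 11), (30, 12), (30, 19), (30, 20), (30, 27), (30, 28), (31, 1), (31, 2), (31, 5), (31, 6), (31, 9), (31, 10), (31, 13), (31, 14), (31, 17), (31, 18), (31, 21), (31, 22), (31, 25), (31, 26), (31, 29), (31, 30)]
Holes: [(0, 1), (0, 2), (0, 5), (0, 6), (0, 9), (0, 10), (0, 13), (0, 14), (0, 17), (0, 18), (0, 21), (0, 22), (0, 25), (0, 26), (0, 29), (0, 30), (1, 3), (1, 4), (1, 11), (1, 12), (1, 19), (1, 20), (1, 27), (1, 28), (5, 0), (5, 7), (5, 8), (5, 15), (5, 16), (5, 23), (5, 24), (5, 31), (10, 0), (10, 7), (10, 8), (10, 15), (10, 16), (10, 23), (10, 24), (10, 31), (14, 3), (14, 4), (14, 11), (14, 12), (14, 19), (14, 20), (14, 27), (14, 28), (15, 1), (15, 2), (15, 5), (15, 6), (15, 9), (15, 10), (15, 13), (15, 14), (15, 17), (15, 18), (15, 21), (15, 22), (15, 25), (15, 26), (15, 29), (15, 30), (16, 1), (16, 2), (16, 5), (16, 6), (16, 9), (16, 10), (16, 13), (16, 14), (16, 17), (16, 18), (16, 21), (16, 22), (16, 25), (16, 26), (16, 29), (16, 30), (17, 3), (17, 4), (17, 11), (17, 12), (17, 19), (17, 20), (17, 27), (17, 28), (21, 0), (21, 7), (21, 8), (21, 15), (21, 16), (21, 23), (21, 24), (21, 31), (26, 0), (26, 7), (26, 8), (26, 15), (26, 16), (26, 23), (26, 24), (26, 31), (30, 3), (30, 4), (30, 11), (30, 12), (30, 19), (30, 20), (30, 27), (30, 28), (31, 1), (31, 2), (31, 5), (31, 6), (31, 9), (31, 10), (31, 13), (31, 14), (31, 17), (31, 18), (31, 21), (31, 22), (31, 25), (31, 26), (31, 29), (31, 30)]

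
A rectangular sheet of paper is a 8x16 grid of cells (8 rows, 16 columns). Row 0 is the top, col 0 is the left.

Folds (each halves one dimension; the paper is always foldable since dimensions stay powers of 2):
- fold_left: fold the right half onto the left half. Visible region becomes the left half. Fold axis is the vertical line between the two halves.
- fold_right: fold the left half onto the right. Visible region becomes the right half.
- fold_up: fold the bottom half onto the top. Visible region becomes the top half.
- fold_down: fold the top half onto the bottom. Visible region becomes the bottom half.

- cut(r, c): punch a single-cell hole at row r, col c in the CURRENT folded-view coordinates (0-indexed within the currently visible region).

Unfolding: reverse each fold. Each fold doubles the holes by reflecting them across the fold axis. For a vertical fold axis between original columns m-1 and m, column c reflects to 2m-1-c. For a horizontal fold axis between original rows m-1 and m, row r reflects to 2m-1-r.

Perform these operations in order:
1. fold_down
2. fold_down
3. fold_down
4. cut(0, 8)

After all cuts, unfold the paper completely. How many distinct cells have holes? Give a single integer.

Op 1 fold_down: fold axis h@4; visible region now rows[4,8) x cols[0,16) = 4x16
Op 2 fold_down: fold axis h@6; visible region now rows[6,8) x cols[0,16) = 2x16
Op 3 fold_down: fold axis h@7; visible region now rows[7,8) x cols[0,16) = 1x16
Op 4 cut(0, 8): punch at orig (7,8); cuts so far [(7, 8)]; region rows[7,8) x cols[0,16) = 1x16
Unfold 1 (reflect across h@7): 2 holes -> [(6, 8), (7, 8)]
Unfold 2 (reflect across h@6): 4 holes -> [(4, 8), (5, 8), (6, 8), (7, 8)]
Unfold 3 (reflect across h@4): 8 holes -> [(0, 8), (1, 8), (2, 8), (3, 8), (4, 8), (5, 8), (6, 8), (7, 8)]

Answer: 8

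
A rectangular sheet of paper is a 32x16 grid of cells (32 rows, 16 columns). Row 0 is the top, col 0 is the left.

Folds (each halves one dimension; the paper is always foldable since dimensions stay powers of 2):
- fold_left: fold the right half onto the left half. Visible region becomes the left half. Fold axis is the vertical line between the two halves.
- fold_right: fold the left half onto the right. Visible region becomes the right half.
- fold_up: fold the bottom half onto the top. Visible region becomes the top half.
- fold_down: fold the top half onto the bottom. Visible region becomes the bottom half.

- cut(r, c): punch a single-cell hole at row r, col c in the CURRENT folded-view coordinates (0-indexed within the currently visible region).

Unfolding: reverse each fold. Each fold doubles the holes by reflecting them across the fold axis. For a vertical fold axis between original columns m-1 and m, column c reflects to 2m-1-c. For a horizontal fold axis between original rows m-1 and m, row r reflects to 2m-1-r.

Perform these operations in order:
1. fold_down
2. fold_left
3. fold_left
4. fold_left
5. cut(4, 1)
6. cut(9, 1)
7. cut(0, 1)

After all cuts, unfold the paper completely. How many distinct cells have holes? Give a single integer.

Answer: 48

Derivation:
Op 1 fold_down: fold axis h@16; visible region now rows[16,32) x cols[0,16) = 16x16
Op 2 fold_left: fold axis v@8; visible region now rows[16,32) x cols[0,8) = 16x8
Op 3 fold_left: fold axis v@4; visible region now rows[16,32) x cols[0,4) = 16x4
Op 4 fold_left: fold axis v@2; visible region now rows[16,32) x cols[0,2) = 16x2
Op 5 cut(4, 1): punch at orig (20,1); cuts so far [(20, 1)]; region rows[16,32) x cols[0,2) = 16x2
Op 6 cut(9, 1): punch at orig (25,1); cuts so far [(20, 1), (25, 1)]; region rows[16,32) x cols[0,2) = 16x2
Op 7 cut(0, 1): punch at orig (16,1); cuts so far [(16, 1), (20, 1), (25, 1)]; region rows[16,32) x cols[0,2) = 16x2
Unfold 1 (reflect across v@2): 6 holes -> [(16, 1), (16, 2), (20, 1), (20, 2), (25, 1), (25, 2)]
Unfold 2 (reflect across v@4): 12 holes -> [(16, 1), (16, 2), (16, 5), (16, 6), (20, 1), (20, 2), (20, 5), (20, 6), (25, 1), (25, 2), (25, 5), (25, 6)]
Unfold 3 (reflect across v@8): 24 holes -> [(16, 1), (16, 2), (16, 5), (16, 6), (16, 9), (16, 10), (16, 13), (16, 14), (20, 1), (20, 2), (20, 5), (20, 6), (20, 9), (20, 10), (20, 13), (20, 14), (25, 1), (25, 2), (25, 5), (25, 6), (25, 9), (25, 10), (25, 13), (25, 14)]
Unfold 4 (reflect across h@16): 48 holes -> [(6, 1), (6, 2), (6, 5), (6, 6), (6, 9), (6, 10), (6, 13), (6, 14), (11, 1), (11, 2), (11, 5), (11, 6), (11, 9), (11, 10), (11, 13), (11, 14), (15, 1), (15, 2), (15, 5), (15, 6), (15, 9), (15, 10), (15, 13), (15, 14), (16, 1), (16, 2), (16, 5), (16, 6), (16, 9), (16, 10), (16, 13), (16, 14), (20, 1), (20, 2), (20, 5), (20, 6), (20, 9), (20, 10), (20, 13), (20, 14), (25, 1), (25, 2), (25, 5), (25, 6), (25, 9), (25, 10), (25, 13), (25, 14)]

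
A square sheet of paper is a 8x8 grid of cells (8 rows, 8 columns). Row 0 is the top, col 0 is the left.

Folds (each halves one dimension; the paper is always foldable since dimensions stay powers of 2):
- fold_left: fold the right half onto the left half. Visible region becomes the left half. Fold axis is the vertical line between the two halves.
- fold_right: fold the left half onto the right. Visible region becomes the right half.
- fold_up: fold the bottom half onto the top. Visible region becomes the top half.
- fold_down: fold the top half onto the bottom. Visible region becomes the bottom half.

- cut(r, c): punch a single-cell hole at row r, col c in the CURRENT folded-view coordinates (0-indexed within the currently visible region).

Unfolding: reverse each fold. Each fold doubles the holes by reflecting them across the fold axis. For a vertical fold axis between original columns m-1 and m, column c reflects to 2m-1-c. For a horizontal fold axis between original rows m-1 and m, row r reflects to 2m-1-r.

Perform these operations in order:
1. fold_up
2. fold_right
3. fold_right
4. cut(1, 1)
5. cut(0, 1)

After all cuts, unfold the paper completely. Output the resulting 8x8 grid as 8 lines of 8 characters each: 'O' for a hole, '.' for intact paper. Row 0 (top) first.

Op 1 fold_up: fold axis h@4; visible region now rows[0,4) x cols[0,8) = 4x8
Op 2 fold_right: fold axis v@4; visible region now rows[0,4) x cols[4,8) = 4x4
Op 3 fold_right: fold axis v@6; visible region now rows[0,4) x cols[6,8) = 4x2
Op 4 cut(1, 1): punch at orig (1,7); cuts so far [(1, 7)]; region rows[0,4) x cols[6,8) = 4x2
Op 5 cut(0, 1): punch at orig (0,7); cuts so far [(0, 7), (1, 7)]; region rows[0,4) x cols[6,8) = 4x2
Unfold 1 (reflect across v@6): 4 holes -> [(0, 4), (0, 7), (1, 4), (1, 7)]
Unfold 2 (reflect across v@4): 8 holes -> [(0, 0), (0, 3), (0, 4), (0, 7), (1, 0), (1, 3), (1, 4), (1, 7)]
Unfold 3 (reflect across h@4): 16 holes -> [(0, 0), (0, 3), (0, 4), (0, 7), (1, 0), (1, 3), (1, 4), (1, 7), (6, 0), (6, 3), (6, 4), (6, 7), (7, 0), (7, 3), (7, 4), (7, 7)]

Answer: O..OO..O
O..OO..O
........
........
........
........
O..OO..O
O..OO..O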